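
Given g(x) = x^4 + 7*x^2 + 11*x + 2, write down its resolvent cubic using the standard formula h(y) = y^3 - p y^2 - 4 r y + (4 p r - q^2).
h(y) = y^3 - 7*y^2 - 8*y - 65

Identify coefficients: p = 7, q = 11, r = 2.
Plug into h(y) = y^3 - p y^2 - 4 r y + (4 p r - q^2):
  h(y) = y^3 - (7) y^2 - 4*(2) y + (4*(7)*(2) - (11)^2)
       = y^3 + (-7) y^2 + (-8) y + (-65).
Simplifying: h(y) = y^3 - 7*y^2 - 8*y - 65.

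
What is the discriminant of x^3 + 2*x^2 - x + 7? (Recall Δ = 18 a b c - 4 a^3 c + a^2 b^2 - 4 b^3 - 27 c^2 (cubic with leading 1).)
Δ = -1791

For x^3 + a x^2 + b x + c the discriminant is Δ = 18 a b c - 4 a^3 c + a^2 b^2 - 4 b^3 - 27 c^2.
Plug a = 2, b = -1, c = 7:
  18*(2)*(-1)*(7) - 4*(2)^3*(7) + (2)^2*(-1)^2 - 4*(-1)^3 - 27*(7)^2
  = -252 + (-224) + 4 + (4) + (-1323)
  = -1791.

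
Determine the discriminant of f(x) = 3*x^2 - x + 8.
Δ = -95

For a quadratic a x^2 + b x + c the discriminant is Δ = b^2 - 4ac = (-1)^2 - 4*(3)*(8) = 1 - (96) = -95.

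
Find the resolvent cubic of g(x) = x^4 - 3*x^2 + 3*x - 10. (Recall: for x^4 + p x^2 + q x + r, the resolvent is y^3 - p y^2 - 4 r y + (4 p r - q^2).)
h(y) = y^3 + 3*y^2 + 40*y + 111

Identify coefficients: p = -3, q = 3, r = -10.
Plug into h(y) = y^3 - p y^2 - 4 r y + (4 p r - q^2):
  h(y) = y^3 - (-3) y^2 - 4*(-10) y + (4*(-3)*(-10) - (3)^2)
       = y^3 + (3) y^2 + (40) y + (111).
Simplifying: h(y) = y^3 + 3*y^2 + 40*y + 111.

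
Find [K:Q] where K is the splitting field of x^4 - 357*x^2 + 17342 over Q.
[K:Q] = 4

f factors as (x^2 - 58)(x^2 - 299); the splitting field is K = Q(sqrt(58), sqrt(299)). Since 58, 299, and 17342 are all non-squares in Q, the three subfields Q(sqrt(58)), Q(sqrt(299)), Q(sqrt(17342)) are distinct degree-2 extensions, so [K:Q] = 4 (Klein four Galois group).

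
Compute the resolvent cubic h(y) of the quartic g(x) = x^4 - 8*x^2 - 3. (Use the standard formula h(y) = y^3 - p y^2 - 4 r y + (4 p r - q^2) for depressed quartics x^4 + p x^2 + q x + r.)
h(y) = y^3 + 8*y^2 + 12*y + 96

Identify coefficients: p = -8, q = 0, r = -3.
Plug into h(y) = y^3 - p y^2 - 4 r y + (4 p r - q^2):
  h(y) = y^3 - (-8) y^2 - 4*(-3) y + (4*(-8)*(-3) - (0)^2)
       = y^3 + (8) y^2 + (12) y + (96).
Simplifying: h(y) = y^3 + 8*y^2 + 12*y + 96.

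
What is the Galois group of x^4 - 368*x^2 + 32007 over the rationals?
Gal(K/Q) = V_4 (Klein four-group, Z/2Z × Z/2Z)

f factors as (x^2 - 141)(x^2 - 227), so the splitting field is K = Q(sqrt(141), sqrt(227)). The elements 141, 227, 32007 are all non-squares in Q, so sqrt(141) and sqrt(227) generate independent quadratic extensions. Thus [K:Q] = 4 and Gal(K/Q) is generated by the two order-2 automorphisms sqrt(141) ↦ -sqrt(141) and sqrt(227) ↦ -sqrt(227), giving V_4.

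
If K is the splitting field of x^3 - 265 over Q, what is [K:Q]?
[K:Q] = 6

x^3 - 265 has one real root r = 265^(1/3) and two complex roots r*zeta_3, r*zeta_3^2 where zeta_3 = e^(2*pi*i/3). The splitting field is Q(r, zeta_3). [Q(r):Q] = 3 and [Q(zeta_3):Q] = 2 with gcd = 1, so [Q(r, zeta_3):Q] = 3 * 2 = 6.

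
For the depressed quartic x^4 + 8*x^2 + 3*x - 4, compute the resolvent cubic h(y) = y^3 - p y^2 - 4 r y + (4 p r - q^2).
h(y) = y^3 - 8*y^2 + 16*y - 137

Identify coefficients: p = 8, q = 3, r = -4.
Plug into h(y) = y^3 - p y^2 - 4 r y + (4 p r - q^2):
  h(y) = y^3 - (8) y^2 - 4*(-4) y + (4*(8)*(-4) - (3)^2)
       = y^3 + (-8) y^2 + (16) y + (-137).
Simplifying: h(y) = y^3 - 8*y^2 + 16*y - 137.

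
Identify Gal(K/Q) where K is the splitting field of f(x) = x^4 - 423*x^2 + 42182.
Gal(K/Q) = V_4 (Klein four-group, Z/2Z × Z/2Z)

f factors as (x^2 - 262)(x^2 - 161), so the splitting field is K = Q(sqrt(262), sqrt(161)). The elements 262, 161, 42182 are all non-squares in Q, so sqrt(262) and sqrt(161) generate independent quadratic extensions. Thus [K:Q] = 4 and Gal(K/Q) is generated by the two order-2 automorphisms sqrt(262) ↦ -sqrt(262) and sqrt(161) ↦ -sqrt(161), giving V_4.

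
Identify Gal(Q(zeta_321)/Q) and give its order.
|Gal(Q(zeta_321)/Q)| = phi(321) = 212; group ≅ (Z/321Z)^* ≅ Z/2Z × Z/106Z

The n-th cyclotomic polynomial Φ_321(x) is the minimal polynomial of zeta_321 over Q and has degree phi(321) = 212. So Q(zeta_321) is a degree-212 Galois extension with Galois group (Z/321Z)^*. By CRT, (Z/321Z)^* ≅ (Z/3Z)^* × (Z/107Z)^*. Each prime-power unit group is (Z/3Z)^* ≅ Z/2Z; (Z/107Z)^* ≅ Z/106Z. Hence Gal(Q(zeta_321)/Q) ≅ Z/2Z × Z/106Z.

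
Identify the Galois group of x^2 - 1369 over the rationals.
Gal(K/Q) = trivial group (order 1)

x^2 - 1369 factors as (x - 37)(x + 37) over Q, so its splitting field is Q itself and the Galois group is trivial.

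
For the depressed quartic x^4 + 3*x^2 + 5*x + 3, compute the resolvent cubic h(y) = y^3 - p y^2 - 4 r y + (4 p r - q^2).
h(y) = y^3 - 3*y^2 - 12*y + 11

Identify coefficients: p = 3, q = 5, r = 3.
Plug into h(y) = y^3 - p y^2 - 4 r y + (4 p r - q^2):
  h(y) = y^3 - (3) y^2 - 4*(3) y + (4*(3)*(3) - (5)^2)
       = y^3 + (-3) y^2 + (-12) y + (11).
Simplifying: h(y) = y^3 - 3*y^2 - 12*y + 11.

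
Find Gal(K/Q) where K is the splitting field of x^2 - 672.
Gal(K/Q) = Z/2Z (cyclic of order 2)

x^2 - 672 is irreducible over Q since 672 is not a rational square. The splitting field Q(sqrt(672)) has degree 2 over Q, and its unique nontrivial automorphism is sqrt(672) ↦ -sqrt(672). Hence Gal(Q(sqrt(672))/Q) = Z/2Z.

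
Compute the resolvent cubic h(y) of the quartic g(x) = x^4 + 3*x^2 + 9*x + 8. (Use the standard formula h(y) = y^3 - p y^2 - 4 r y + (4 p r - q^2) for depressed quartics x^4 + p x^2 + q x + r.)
h(y) = y^3 - 3*y^2 - 32*y + 15

Identify coefficients: p = 3, q = 9, r = 8.
Plug into h(y) = y^3 - p y^2 - 4 r y + (4 p r - q^2):
  h(y) = y^3 - (3) y^2 - 4*(8) y + (4*(3)*(8) - (9)^2)
       = y^3 + (-3) y^2 + (-32) y + (15).
Simplifying: h(y) = y^3 - 3*y^2 - 32*y + 15.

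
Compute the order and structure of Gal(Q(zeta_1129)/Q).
|Gal(Q(zeta_1129)/Q)| = phi(1129) = 1128; group ≅ (Z/1129Z)^* ≅ Z/1128Z

The n-th cyclotomic polynomial Φ_1129(x) is the minimal polynomial of zeta_1129 over Q and has degree phi(1129) = 1128. So Q(zeta_1129) is a degree-1128 Galois extension with Galois group (Z/1129Z)^*. (Z/1129Z)^* is cyclic since 1129 is an odd prime power (or 4). Hence Gal(Q(zeta_1129)/Q) ≅ Z/1128Z.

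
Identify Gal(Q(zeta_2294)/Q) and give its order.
|Gal(Q(zeta_2294)/Q)| = phi(2294) = 1080; group ≅ (Z/2294Z)^* ≅ Z/30Z × Z/36Z

The n-th cyclotomic polynomial Φ_2294(x) is the minimal polynomial of zeta_2294 over Q and has degree phi(2294) = 1080. So Q(zeta_2294) is a degree-1080 Galois extension with Galois group (Z/2294Z)^*. By CRT, (Z/2294Z)^* ≅ (Z/2Z)^* × (Z/31Z)^* × (Z/37Z)^*. Each prime-power unit group is (Z/2Z)^* ≅ trivial group (order 1); (Z/31Z)^* ≅ Z/30Z; (Z/37Z)^* ≅ Z/36Z. Hence Gal(Q(zeta_2294)/Q) ≅ Z/30Z × Z/36Z.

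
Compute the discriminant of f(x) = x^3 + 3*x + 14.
Δ = -5400

For a depressed cubic x^3 + p x + q the discriminant is Δ = -4 p^3 - 27 q^2 = -4*(3)^3 - 27*(14)^2 = -108 - 5292 = -5400.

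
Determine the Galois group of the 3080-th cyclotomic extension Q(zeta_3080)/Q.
|Gal(Q(zeta_3080)/Q)| = phi(3080) = 960; group ≅ (Z/3080Z)^* ≅ Z/2Z × Z/2Z × Z/4Z × Z/6Z × Z/10Z

The n-th cyclotomic polynomial Φ_3080(x) is the minimal polynomial of zeta_3080 over Q and has degree phi(3080) = 960. So Q(zeta_3080) is a degree-960 Galois extension with Galois group (Z/3080Z)^*. By CRT, (Z/3080Z)^* ≅ (Z/8Z)^* × (Z/5Z)^* × (Z/7Z)^* × (Z/11Z)^*. Each prime-power unit group is (Z/8Z)^* ≅ Z/2Z × Z/2Z; (Z/5Z)^* ≅ Z/4Z; (Z/7Z)^* ≅ Z/6Z; (Z/11Z)^* ≅ Z/10Z. Hence Gal(Q(zeta_3080)/Q) ≅ Z/2Z × Z/2Z × Z/4Z × Z/6Z × Z/10Z.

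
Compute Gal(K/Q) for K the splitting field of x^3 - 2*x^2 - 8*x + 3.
Gal(K/Q) = S_3 (symmetric group of order 6)

Compute the discriminant of x^3 + (-2)*x^2 + (-8)*x + (3): Δ = 3021. Since Δ is not a rational square, the Galois group is not contained in A_3; it must be the full S_3 (irreducibility of the cubic rules out anything smaller).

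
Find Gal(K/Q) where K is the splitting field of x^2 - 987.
Gal(K/Q) = Z/2Z (cyclic of order 2)

x^2 - 987 is irreducible over Q since 987 is not a rational square. The splitting field Q(sqrt(987)) has degree 2 over Q, and its unique nontrivial automorphism is sqrt(987) ↦ -sqrt(987). Hence Gal(Q(sqrt(987))/Q) = Z/2Z.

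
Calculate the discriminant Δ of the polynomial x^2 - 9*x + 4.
Δ = 65

For a quadratic a x^2 + b x + c the discriminant is Δ = b^2 - 4ac = (-9)^2 - 4*(1)*(4) = 81 - (16) = 65.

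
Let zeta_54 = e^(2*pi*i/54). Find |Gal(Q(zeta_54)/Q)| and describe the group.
|Gal(Q(zeta_54)/Q)| = phi(54) = 18; group ≅ (Z/54Z)^* ≅ Z/18Z

The n-th cyclotomic polynomial Φ_54(x) is the minimal polynomial of zeta_54 over Q and has degree phi(54) = 18. So Q(zeta_54) is a degree-18 Galois extension with Galois group (Z/54Z)^*. By CRT, (Z/54Z)^* ≅ (Z/2Z)^* × (Z/27Z)^*. Each prime-power unit group is (Z/2Z)^* ≅ trivial group (order 1); (Z/27Z)^* ≅ Z/18Z. Hence Gal(Q(zeta_54)/Q) ≅ Z/18Z.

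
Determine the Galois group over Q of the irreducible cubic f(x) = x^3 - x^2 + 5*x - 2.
Gal(K/Q) = S_3 (symmetric group of order 6)

Compute the discriminant of x^3 + (-1)*x^2 + (5)*x + (-2): Δ = -411. Since Δ is not a rational square, the Galois group is not contained in A_3; it must be the full S_3 (irreducibility of the cubic rules out anything smaller).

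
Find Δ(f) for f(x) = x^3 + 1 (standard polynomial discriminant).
Δ = -27

For a depressed cubic x^3 + p x + q the discriminant is Δ = -4 p^3 - 27 q^2 = -4*(0)^3 - 27*(1)^2 = 0 - 27 = -27.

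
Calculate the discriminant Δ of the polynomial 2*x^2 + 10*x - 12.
Δ = 196

For a quadratic a x^2 + b x + c the discriminant is Δ = b^2 - 4ac = (10)^2 - 4*(2)*(-12) = 100 - (-96) = 196.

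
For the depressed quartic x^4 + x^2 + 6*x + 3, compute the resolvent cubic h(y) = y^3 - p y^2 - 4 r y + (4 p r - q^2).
h(y) = y^3 - y^2 - 12*y - 24

Identify coefficients: p = 1, q = 6, r = 3.
Plug into h(y) = y^3 - p y^2 - 4 r y + (4 p r - q^2):
  h(y) = y^3 - (1) y^2 - 4*(3) y + (4*(1)*(3) - (6)^2)
       = y^3 + (-1) y^2 + (-12) y + (-24).
Simplifying: h(y) = y^3 - y^2 - 12*y - 24.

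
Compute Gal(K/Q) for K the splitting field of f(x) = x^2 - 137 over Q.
Gal(K/Q) = Z/2Z (cyclic of order 2)

x^2 - 137 is irreducible over Q since 137 is not a rational square. The splitting field Q(sqrt(137)) has degree 2 over Q, and its unique nontrivial automorphism is sqrt(137) ↦ -sqrt(137). Hence Gal(Q(sqrt(137))/Q) = Z/2Z.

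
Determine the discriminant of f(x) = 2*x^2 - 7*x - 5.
Δ = 89

For a quadratic a x^2 + b x + c the discriminant is Δ = b^2 - 4ac = (-7)^2 - 4*(2)*(-5) = 49 - (-40) = 89.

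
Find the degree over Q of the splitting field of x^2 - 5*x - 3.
[K:Q] = 2

The discriminant of x^2 + (-5)*x + (-3) is b^2 - 4c = 25 - (-12) = 37. Since 37 is not a perfect square in Q, the polynomial is irreducible over Q. Its two roots generate a degree-2 extension, so [K:Q] = 2.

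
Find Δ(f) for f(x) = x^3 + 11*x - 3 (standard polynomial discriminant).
Δ = -5567

For a depressed cubic x^3 + p x + q the discriminant is Δ = -4 p^3 - 27 q^2 = -4*(11)^3 - 27*(-3)^2 = -5324 - 243 = -5567.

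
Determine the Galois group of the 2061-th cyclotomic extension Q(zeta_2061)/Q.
|Gal(Q(zeta_2061)/Q)| = phi(2061) = 1368; group ≅ (Z/2061Z)^* ≅ Z/6Z × Z/228Z

The n-th cyclotomic polynomial Φ_2061(x) is the minimal polynomial of zeta_2061 over Q and has degree phi(2061) = 1368. So Q(zeta_2061) is a degree-1368 Galois extension with Galois group (Z/2061Z)^*. By CRT, (Z/2061Z)^* ≅ (Z/9Z)^* × (Z/229Z)^*. Each prime-power unit group is (Z/9Z)^* ≅ Z/6Z; (Z/229Z)^* ≅ Z/228Z. Hence Gal(Q(zeta_2061)/Q) ≅ Z/6Z × Z/228Z.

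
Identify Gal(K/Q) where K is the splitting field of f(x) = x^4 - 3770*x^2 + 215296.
Gal(K/Q) = Z/2Z (cyclic of order 2)

f factors as (x^2 - 58)(x^2 - 3712), so the splitting field is K = Q(sqrt(58), sqrt(3712)). The squarefree part of 58 is 58 and the squarefree part of 3712 is also 58, so sqrt(58) and sqrt(3712) are both rational multiples of sqrt(58). Hence Q(sqrt(58)) = Q(sqrt(3712)) = Q(sqrt(58)), and the splitting field collapses to a single degree-2 extension with Galois group Z/2Z.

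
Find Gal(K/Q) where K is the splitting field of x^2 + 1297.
Gal(K/Q) = Z/2Z (cyclic of order 2)

x^2 + 1297 is irreducible over Q since -1297 is not a rational square. The splitting field Q(sqrt(-1297)) has degree 2 over Q, and its unique nontrivial automorphism is sqrt(-1297) ↦ -sqrt(-1297). Hence Gal(Q(sqrt(-1297))/Q) = Z/2Z.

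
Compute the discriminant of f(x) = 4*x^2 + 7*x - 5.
Δ = 129

For a quadratic a x^2 + b x + c the discriminant is Δ = b^2 - 4ac = (7)^2 - 4*(4)*(-5) = 49 - (-80) = 129.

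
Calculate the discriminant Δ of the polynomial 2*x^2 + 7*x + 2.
Δ = 33

For a quadratic a x^2 + b x + c the discriminant is Δ = b^2 - 4ac = (7)^2 - 4*(2)*(2) = 49 - (16) = 33.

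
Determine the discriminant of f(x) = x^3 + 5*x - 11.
Δ = -3767

For a depressed cubic x^3 + p x + q the discriminant is Δ = -4 p^3 - 27 q^2 = -4*(5)^3 - 27*(-11)^2 = -500 - 3267 = -3767.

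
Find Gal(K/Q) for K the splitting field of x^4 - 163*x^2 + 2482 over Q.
Gal(K/Q) = V_4 (Klein four-group, Z/2Z × Z/2Z)

f factors as (x^2 - 146)(x^2 - 17), so the splitting field is K = Q(sqrt(146), sqrt(17)). The elements 146, 17, 2482 are all non-squares in Q, so sqrt(146) and sqrt(17) generate independent quadratic extensions. Thus [K:Q] = 4 and Gal(K/Q) is generated by the two order-2 automorphisms sqrt(146) ↦ -sqrt(146) and sqrt(17) ↦ -sqrt(17), giving V_4.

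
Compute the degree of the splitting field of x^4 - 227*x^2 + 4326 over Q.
[K:Q] = 4

f factors as (x^2 - 21)(x^2 - 206); the splitting field is K = Q(sqrt(21), sqrt(206)). Since 21, 206, and 4326 are all non-squares in Q, the three subfields Q(sqrt(21)), Q(sqrt(206)), Q(sqrt(4326)) are distinct degree-2 extensions, so [K:Q] = 4 (Klein four Galois group).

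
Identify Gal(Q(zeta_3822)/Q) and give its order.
|Gal(Q(zeta_3822)/Q)| = phi(3822) = 1008; group ≅ (Z/3822Z)^* ≅ Z/2Z × Z/12Z × Z/42Z

The n-th cyclotomic polynomial Φ_3822(x) is the minimal polynomial of zeta_3822 over Q and has degree phi(3822) = 1008. So Q(zeta_3822) is a degree-1008 Galois extension with Galois group (Z/3822Z)^*. By CRT, (Z/3822Z)^* ≅ (Z/2Z)^* × (Z/3Z)^* × (Z/49Z)^* × (Z/13Z)^*. Each prime-power unit group is (Z/2Z)^* ≅ trivial group (order 1); (Z/3Z)^* ≅ Z/2Z; (Z/49Z)^* ≅ Z/42Z; (Z/13Z)^* ≅ Z/12Z. Hence Gal(Q(zeta_3822)/Q) ≅ Z/2Z × Z/12Z × Z/42Z.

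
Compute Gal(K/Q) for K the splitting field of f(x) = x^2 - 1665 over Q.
Gal(K/Q) = Z/2Z (cyclic of order 2)

x^2 - 1665 is irreducible over Q since 1665 is not a rational square. The splitting field Q(sqrt(1665)) has degree 2 over Q, and its unique nontrivial automorphism is sqrt(1665) ↦ -sqrt(1665). Hence Gal(Q(sqrt(1665))/Q) = Z/2Z.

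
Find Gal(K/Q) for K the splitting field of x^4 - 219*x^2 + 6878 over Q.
Gal(K/Q) = V_4 (Klein four-group, Z/2Z × Z/2Z)

f factors as (x^2 - 38)(x^2 - 181), so the splitting field is K = Q(sqrt(38), sqrt(181)). The elements 38, 181, 6878 are all non-squares in Q, so sqrt(38) and sqrt(181) generate independent quadratic extensions. Thus [K:Q] = 4 and Gal(K/Q) is generated by the two order-2 automorphisms sqrt(38) ↦ -sqrt(38) and sqrt(181) ↦ -sqrt(181), giving V_4.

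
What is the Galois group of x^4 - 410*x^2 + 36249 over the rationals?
Gal(K/Q) = V_4 (Klein four-group, Z/2Z × Z/2Z)

f factors as (x^2 - 129)(x^2 - 281), so the splitting field is K = Q(sqrt(129), sqrt(281)). The elements 129, 281, 36249 are all non-squares in Q, so sqrt(129) and sqrt(281) generate independent quadratic extensions. Thus [K:Q] = 4 and Gal(K/Q) is generated by the two order-2 automorphisms sqrt(129) ↦ -sqrt(129) and sqrt(281) ↦ -sqrt(281), giving V_4.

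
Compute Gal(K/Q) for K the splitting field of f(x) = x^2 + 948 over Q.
Gal(K/Q) = Z/2Z (cyclic of order 2)

x^2 + 948 is irreducible over Q since -948 is not a rational square. The splitting field Q(sqrt(-948)) has degree 2 over Q, and its unique nontrivial automorphism is sqrt(-948) ↦ -sqrt(-948). Hence Gal(Q(sqrt(-948))/Q) = Z/2Z.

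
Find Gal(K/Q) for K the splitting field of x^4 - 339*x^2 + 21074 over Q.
Gal(K/Q) = V_4 (Klein four-group, Z/2Z × Z/2Z)

f factors as (x^2 - 82)(x^2 - 257), so the splitting field is K = Q(sqrt(82), sqrt(257)). The elements 82, 257, 21074 are all non-squares in Q, so sqrt(82) and sqrt(257) generate independent quadratic extensions. Thus [K:Q] = 4 and Gal(K/Q) is generated by the two order-2 automorphisms sqrt(82) ↦ -sqrt(82) and sqrt(257) ↦ -sqrt(257), giving V_4.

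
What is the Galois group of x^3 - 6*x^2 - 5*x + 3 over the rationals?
Gal(K/Q) = S_3 (symmetric group of order 6)

Compute the discriminant of x^3 + (-6)*x^2 + (-5)*x + (3): Δ = 5369. Since Δ is not a rational square, the Galois group is not contained in A_3; it must be the full S_3 (irreducibility of the cubic rules out anything smaller).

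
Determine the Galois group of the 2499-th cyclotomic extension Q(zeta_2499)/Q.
|Gal(Q(zeta_2499)/Q)| = phi(2499) = 1344; group ≅ (Z/2499Z)^* ≅ Z/2Z × Z/16Z × Z/42Z

The n-th cyclotomic polynomial Φ_2499(x) is the minimal polynomial of zeta_2499 over Q and has degree phi(2499) = 1344. So Q(zeta_2499) is a degree-1344 Galois extension with Galois group (Z/2499Z)^*. By CRT, (Z/2499Z)^* ≅ (Z/3Z)^* × (Z/49Z)^* × (Z/17Z)^*. Each prime-power unit group is (Z/3Z)^* ≅ Z/2Z; (Z/49Z)^* ≅ Z/42Z; (Z/17Z)^* ≅ Z/16Z. Hence Gal(Q(zeta_2499)/Q) ≅ Z/2Z × Z/16Z × Z/42Z.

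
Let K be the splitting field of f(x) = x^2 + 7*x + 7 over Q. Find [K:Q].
[K:Q] = 2

The discriminant of x^2 + (7)*x + (7) is b^2 - 4c = 49 - (28) = 21. Since 21 is not a perfect square in Q, the polynomial is irreducible over Q. Its two roots generate a degree-2 extension, so [K:Q] = 2.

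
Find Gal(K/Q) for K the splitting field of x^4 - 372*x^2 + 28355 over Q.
Gal(K/Q) = V_4 (Klein four-group, Z/2Z × Z/2Z)

f factors as (x^2 - 265)(x^2 - 107), so the splitting field is K = Q(sqrt(265), sqrt(107)). The elements 265, 107, 28355 are all non-squares in Q, so sqrt(265) and sqrt(107) generate independent quadratic extensions. Thus [K:Q] = 4 and Gal(K/Q) is generated by the two order-2 automorphisms sqrt(265) ↦ -sqrt(265) and sqrt(107) ↦ -sqrt(107), giving V_4.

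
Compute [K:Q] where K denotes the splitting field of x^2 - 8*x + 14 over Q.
[K:Q] = 2

The discriminant of x^2 + (-8)*x + (14) is b^2 - 4c = 64 - (56) = 8. Since 8 is not a perfect square in Q, the polynomial is irreducible over Q. Its two roots generate a degree-2 extension, so [K:Q] = 2.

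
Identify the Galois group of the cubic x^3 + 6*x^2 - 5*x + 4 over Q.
Gal(K/Q) = S_3 (symmetric group of order 6)

Compute the discriminant of x^3 + (6)*x^2 + (-5)*x + (4): Δ = -4648. Since Δ is not a rational square, the Galois group is not contained in A_3; it must be the full S_3 (irreducibility of the cubic rules out anything smaller).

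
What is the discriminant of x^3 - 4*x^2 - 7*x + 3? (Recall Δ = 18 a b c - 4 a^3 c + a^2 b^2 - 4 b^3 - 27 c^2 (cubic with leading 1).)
Δ = 4193

For x^3 + a x^2 + b x + c the discriminant is Δ = 18 a b c - 4 a^3 c + a^2 b^2 - 4 b^3 - 27 c^2.
Plug a = -4, b = -7, c = 3:
  18*(-4)*(-7)*(3) - 4*(-4)^3*(3) + (-4)^2*(-7)^2 - 4*(-7)^3 - 27*(3)^2
  = 1512 + (768) + 784 + (1372) + (-243)
  = 4193.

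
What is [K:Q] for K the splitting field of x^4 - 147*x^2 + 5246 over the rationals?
[K:Q] = 4

f factors as (x^2 - 86)(x^2 - 61); the splitting field is K = Q(sqrt(86), sqrt(61)). Since 86, 61, and 5246 are all non-squares in Q, the three subfields Q(sqrt(86)), Q(sqrt(61)), Q(sqrt(5246)) are distinct degree-2 extensions, so [K:Q] = 4 (Klein four Galois group).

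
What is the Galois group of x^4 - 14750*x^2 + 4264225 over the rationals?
Gal(K/Q) = Z/2Z (cyclic of order 2)

f factors as (x^2 - 295)(x^2 - 14455), so the splitting field is K = Q(sqrt(295), sqrt(14455)). The squarefree part of 295 is 295 and the squarefree part of 14455 is also 295, so sqrt(295) and sqrt(14455) are both rational multiples of sqrt(295). Hence Q(sqrt(295)) = Q(sqrt(14455)) = Q(sqrt(295)), and the splitting field collapses to a single degree-2 extension with Galois group Z/2Z.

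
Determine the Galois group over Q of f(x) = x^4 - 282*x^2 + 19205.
Gal(K/Q) = V_4 (Klein four-group, Z/2Z × Z/2Z)

f factors as (x^2 - 115)(x^2 - 167), so the splitting field is K = Q(sqrt(115), sqrt(167)). The elements 115, 167, 19205 are all non-squares in Q, so sqrt(115) and sqrt(167) generate independent quadratic extensions. Thus [K:Q] = 4 and Gal(K/Q) is generated by the two order-2 automorphisms sqrt(115) ↦ -sqrt(115) and sqrt(167) ↦ -sqrt(167), giving V_4.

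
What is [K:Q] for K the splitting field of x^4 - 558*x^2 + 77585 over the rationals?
[K:Q] = 4

f factors as (x^2 - 295)(x^2 - 263); the splitting field is K = Q(sqrt(295), sqrt(263)). Since 295, 263, and 77585 are all non-squares in Q, the three subfields Q(sqrt(295)), Q(sqrt(263)), Q(sqrt(77585)) are distinct degree-2 extensions, so [K:Q] = 4 (Klein four Galois group).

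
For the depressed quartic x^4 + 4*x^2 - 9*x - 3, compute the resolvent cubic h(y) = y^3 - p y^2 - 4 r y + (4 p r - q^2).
h(y) = y^3 - 4*y^2 + 12*y - 129

Identify coefficients: p = 4, q = -9, r = -3.
Plug into h(y) = y^3 - p y^2 - 4 r y + (4 p r - q^2):
  h(y) = y^3 - (4) y^2 - 4*(-3) y + (4*(4)*(-3) - (-9)^2)
       = y^3 + (-4) y^2 + (12) y + (-129).
Simplifying: h(y) = y^3 - 4*y^2 + 12*y - 129.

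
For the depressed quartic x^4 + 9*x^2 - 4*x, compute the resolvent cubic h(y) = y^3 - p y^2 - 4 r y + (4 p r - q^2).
h(y) = y^3 - 9*y^2 - 16

Identify coefficients: p = 9, q = -4, r = 0.
Plug into h(y) = y^3 - p y^2 - 4 r y + (4 p r - q^2):
  h(y) = y^3 - (9) y^2 - 4*(0) y + (4*(9)*(0) - (-4)^2)
       = y^3 + (-9) y^2 + (0) y + (-16).
Simplifying: h(y) = y^3 - 9*y^2 - 16.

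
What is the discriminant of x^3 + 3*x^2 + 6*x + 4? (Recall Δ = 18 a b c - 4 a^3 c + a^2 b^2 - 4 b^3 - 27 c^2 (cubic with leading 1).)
Δ = -108

For x^3 + a x^2 + b x + c the discriminant is Δ = 18 a b c - 4 a^3 c + a^2 b^2 - 4 b^3 - 27 c^2.
Plug a = 3, b = 6, c = 4:
  18*(3)*(6)*(4) - 4*(3)^3*(4) + (3)^2*(6)^2 - 4*(6)^3 - 27*(4)^2
  = 1296 + (-432) + 324 + (-864) + (-432)
  = -108.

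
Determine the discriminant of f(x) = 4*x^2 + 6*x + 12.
Δ = -156

For a quadratic a x^2 + b x + c the discriminant is Δ = b^2 - 4ac = (6)^2 - 4*(4)*(12) = 36 - (192) = -156.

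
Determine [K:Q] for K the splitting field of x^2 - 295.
[K:Q] = 2

The polynomial x^2 - 295 is irreducible over Q since 295 is not a perfect square. Its splitting field is Q(sqrt(295)), which has degree 2 over Q.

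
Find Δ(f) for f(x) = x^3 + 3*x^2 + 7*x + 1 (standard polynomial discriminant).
Δ = -688

For x^3 + a x^2 + b x + c the discriminant is Δ = 18 a b c - 4 a^3 c + a^2 b^2 - 4 b^3 - 27 c^2.
Plug a = 3, b = 7, c = 1:
  18*(3)*(7)*(1) - 4*(3)^3*(1) + (3)^2*(7)^2 - 4*(7)^3 - 27*(1)^2
  = 378 + (-108) + 441 + (-1372) + (-27)
  = -688.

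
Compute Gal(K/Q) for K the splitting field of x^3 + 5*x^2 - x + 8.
Gal(K/Q) = S_3 (symmetric group of order 6)

Compute the discriminant of x^3 + (5)*x^2 + (-1)*x + (8): Δ = -6419. Since Δ is not a rational square, the Galois group is not contained in A_3; it must be the full S_3 (irreducibility of the cubic rules out anything smaller).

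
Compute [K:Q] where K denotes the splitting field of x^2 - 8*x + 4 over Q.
[K:Q] = 2

The discriminant of x^2 + (-8)*x + (4) is b^2 - 4c = 64 - (16) = 48. Since 48 is not a perfect square in Q, the polynomial is irreducible over Q. Its two roots generate a degree-2 extension, so [K:Q] = 2.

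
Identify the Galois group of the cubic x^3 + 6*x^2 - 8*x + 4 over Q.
Gal(K/Q) = S_3 (symmetric group of order 6)

Compute the discriminant of x^3 + (6)*x^2 + (-8)*x + (4): Δ = -2992. Since Δ is not a rational square, the Galois group is not contained in A_3; it must be the full S_3 (irreducibility of the cubic rules out anything smaller).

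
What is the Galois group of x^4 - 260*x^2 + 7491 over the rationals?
Gal(K/Q) = V_4 (Klein four-group, Z/2Z × Z/2Z)

f factors as (x^2 - 227)(x^2 - 33), so the splitting field is K = Q(sqrt(227), sqrt(33)). The elements 227, 33, 7491 are all non-squares in Q, so sqrt(227) and sqrt(33) generate independent quadratic extensions. Thus [K:Q] = 4 and Gal(K/Q) is generated by the two order-2 automorphisms sqrt(227) ↦ -sqrt(227) and sqrt(33) ↦ -sqrt(33), giving V_4.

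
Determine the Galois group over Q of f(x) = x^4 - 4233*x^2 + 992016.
Gal(K/Q) = Z/2Z (cyclic of order 2)

f factors as (x^2 - 3984)(x^2 - 249), so the splitting field is K = Q(sqrt(3984), sqrt(249)). The squarefree part of 3984 is 249 and the squarefree part of 249 is also 249, so sqrt(3984) and sqrt(249) are both rational multiples of sqrt(249). Hence Q(sqrt(3984)) = Q(sqrt(249)) = Q(sqrt(249)), and the splitting field collapses to a single degree-2 extension with Galois group Z/2Z.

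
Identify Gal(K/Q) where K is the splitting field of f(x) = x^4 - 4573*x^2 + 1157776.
Gal(K/Q) = Z/2Z (cyclic of order 2)

f factors as (x^2 - 269)(x^2 - 4304), so the splitting field is K = Q(sqrt(269), sqrt(4304)). The squarefree part of 269 is 269 and the squarefree part of 4304 is also 269, so sqrt(269) and sqrt(4304) are both rational multiples of sqrt(269). Hence Q(sqrt(269)) = Q(sqrt(4304)) = Q(sqrt(269)), and the splitting field collapses to a single degree-2 extension with Galois group Z/2Z.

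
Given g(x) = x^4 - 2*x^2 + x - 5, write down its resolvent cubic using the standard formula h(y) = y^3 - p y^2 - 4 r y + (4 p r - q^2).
h(y) = y^3 + 2*y^2 + 20*y + 39

Identify coefficients: p = -2, q = 1, r = -5.
Plug into h(y) = y^3 - p y^2 - 4 r y + (4 p r - q^2):
  h(y) = y^3 - (-2) y^2 - 4*(-5) y + (4*(-2)*(-5) - (1)^2)
       = y^3 + (2) y^2 + (20) y + (39).
Simplifying: h(y) = y^3 + 2*y^2 + 20*y + 39.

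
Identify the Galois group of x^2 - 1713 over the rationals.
Gal(K/Q) = Z/2Z (cyclic of order 2)

x^2 - 1713 is irreducible over Q since 1713 is not a rational square. The splitting field Q(sqrt(1713)) has degree 2 over Q, and its unique nontrivial automorphism is sqrt(1713) ↦ -sqrt(1713). Hence Gal(Q(sqrt(1713))/Q) = Z/2Z.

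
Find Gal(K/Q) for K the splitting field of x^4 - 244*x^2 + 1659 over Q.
Gal(K/Q) = V_4 (Klein four-group, Z/2Z × Z/2Z)

f factors as (x^2 - 7)(x^2 - 237), so the splitting field is K = Q(sqrt(7), sqrt(237)). The elements 7, 237, 1659 are all non-squares in Q, so sqrt(7) and sqrt(237) generate independent quadratic extensions. Thus [K:Q] = 4 and Gal(K/Q) is generated by the two order-2 automorphisms sqrt(7) ↦ -sqrt(7) and sqrt(237) ↦ -sqrt(237), giving V_4.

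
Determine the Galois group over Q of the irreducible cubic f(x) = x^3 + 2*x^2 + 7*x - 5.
Gal(K/Q) = S_3 (symmetric group of order 6)

Compute the discriminant of x^3 + (2)*x^2 + (7)*x + (-5): Δ = -2951. Since Δ is not a rational square, the Galois group is not contained in A_3; it must be the full S_3 (irreducibility of the cubic rules out anything smaller).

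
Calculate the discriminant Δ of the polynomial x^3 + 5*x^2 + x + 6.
Δ = -3411

For x^3 + a x^2 + b x + c the discriminant is Δ = 18 a b c - 4 a^3 c + a^2 b^2 - 4 b^3 - 27 c^2.
Plug a = 5, b = 1, c = 6:
  18*(5)*(1)*(6) - 4*(5)^3*(6) + (5)^2*(1)^2 - 4*(1)^3 - 27*(6)^2
  = 540 + (-3000) + 25 + (-4) + (-972)
  = -3411.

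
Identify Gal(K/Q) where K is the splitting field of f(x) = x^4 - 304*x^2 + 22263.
Gal(K/Q) = V_4 (Klein four-group, Z/2Z × Z/2Z)

f factors as (x^2 - 181)(x^2 - 123), so the splitting field is K = Q(sqrt(181), sqrt(123)). The elements 181, 123, 22263 are all non-squares in Q, so sqrt(181) and sqrt(123) generate independent quadratic extensions. Thus [K:Q] = 4 and Gal(K/Q) is generated by the two order-2 automorphisms sqrt(181) ↦ -sqrt(181) and sqrt(123) ↦ -sqrt(123), giving V_4.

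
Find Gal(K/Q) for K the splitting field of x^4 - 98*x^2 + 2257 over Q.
Gal(K/Q) = V_4 (Klein four-group, Z/2Z × Z/2Z)

f factors as (x^2 - 61)(x^2 - 37), so the splitting field is K = Q(sqrt(61), sqrt(37)). The elements 61, 37, 2257 are all non-squares in Q, so sqrt(61) and sqrt(37) generate independent quadratic extensions. Thus [K:Q] = 4 and Gal(K/Q) is generated by the two order-2 automorphisms sqrt(61) ↦ -sqrt(61) and sqrt(37) ↦ -sqrt(37), giving V_4.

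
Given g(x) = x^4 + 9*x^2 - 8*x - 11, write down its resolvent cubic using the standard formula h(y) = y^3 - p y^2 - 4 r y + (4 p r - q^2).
h(y) = y^3 - 9*y^2 + 44*y - 460

Identify coefficients: p = 9, q = -8, r = -11.
Plug into h(y) = y^3 - p y^2 - 4 r y + (4 p r - q^2):
  h(y) = y^3 - (9) y^2 - 4*(-11) y + (4*(9)*(-11) - (-8)^2)
       = y^3 + (-9) y^2 + (44) y + (-460).
Simplifying: h(y) = y^3 - 9*y^2 + 44*y - 460.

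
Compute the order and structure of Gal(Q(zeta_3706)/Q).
|Gal(Q(zeta_3706)/Q)| = phi(3706) = 1728; group ≅ (Z/3706Z)^* ≅ Z/16Z × Z/108Z

The n-th cyclotomic polynomial Φ_3706(x) is the minimal polynomial of zeta_3706 over Q and has degree phi(3706) = 1728. So Q(zeta_3706) is a degree-1728 Galois extension with Galois group (Z/3706Z)^*. By CRT, (Z/3706Z)^* ≅ (Z/2Z)^* × (Z/17Z)^* × (Z/109Z)^*. Each prime-power unit group is (Z/2Z)^* ≅ trivial group (order 1); (Z/17Z)^* ≅ Z/16Z; (Z/109Z)^* ≅ Z/108Z. Hence Gal(Q(zeta_3706)/Q) ≅ Z/16Z × Z/108Z.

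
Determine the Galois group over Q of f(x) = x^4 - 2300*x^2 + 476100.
Gal(K/Q) = Z/2Z (cyclic of order 2)

f factors as (x^2 - 2070)(x^2 - 230), so the splitting field is K = Q(sqrt(2070), sqrt(230)). The squarefree part of 2070 is 230 and the squarefree part of 230 is also 230, so sqrt(2070) and sqrt(230) are both rational multiples of sqrt(230). Hence Q(sqrt(2070)) = Q(sqrt(230)) = Q(sqrt(230)), and the splitting field collapses to a single degree-2 extension with Galois group Z/2Z.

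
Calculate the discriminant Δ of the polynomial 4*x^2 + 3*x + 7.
Δ = -103

For a quadratic a x^2 + b x + c the discriminant is Δ = b^2 - 4ac = (3)^2 - 4*(4)*(7) = 9 - (112) = -103.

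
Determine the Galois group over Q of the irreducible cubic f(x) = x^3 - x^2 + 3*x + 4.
Gal(K/Q) = S_3 (symmetric group of order 6)

Compute the discriminant of x^3 + (-1)*x^2 + (3)*x + (4): Δ = -731. Since Δ is not a rational square, the Galois group is not contained in A_3; it must be the full S_3 (irreducibility of the cubic rules out anything smaller).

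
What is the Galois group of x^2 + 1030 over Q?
Gal(K/Q) = Z/2Z (cyclic of order 2)

x^2 + 1030 is irreducible over Q since -1030 is not a rational square. The splitting field Q(sqrt(-1030)) has degree 2 over Q, and its unique nontrivial automorphism is sqrt(-1030) ↦ -sqrt(-1030). Hence Gal(Q(sqrt(-1030))/Q) = Z/2Z.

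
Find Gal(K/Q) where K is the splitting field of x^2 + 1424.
Gal(K/Q) = Z/2Z (cyclic of order 2)

x^2 + 1424 is irreducible over Q since -1424 is not a rational square. The splitting field Q(sqrt(-1424)) has degree 2 over Q, and its unique nontrivial automorphism is sqrt(-1424) ↦ -sqrt(-1424). Hence Gal(Q(sqrt(-1424))/Q) = Z/2Z.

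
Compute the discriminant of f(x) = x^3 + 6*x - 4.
Δ = -1296

For a depressed cubic x^3 + p x + q the discriminant is Δ = -4 p^3 - 27 q^2 = -4*(6)^3 - 27*(-4)^2 = -864 - 432 = -1296.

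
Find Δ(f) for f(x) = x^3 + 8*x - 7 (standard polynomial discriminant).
Δ = -3371

For a depressed cubic x^3 + p x + q the discriminant is Δ = -4 p^3 - 27 q^2 = -4*(8)^3 - 27*(-7)^2 = -2048 - 1323 = -3371.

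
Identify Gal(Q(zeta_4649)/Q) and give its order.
|Gal(Q(zeta_4649)/Q)| = phi(4649) = 4648; group ≅ (Z/4649Z)^* ≅ Z/4648Z

The n-th cyclotomic polynomial Φ_4649(x) is the minimal polynomial of zeta_4649 over Q and has degree phi(4649) = 4648. So Q(zeta_4649) is a degree-4648 Galois extension with Galois group (Z/4649Z)^*. (Z/4649Z)^* is cyclic since 4649 is an odd prime power (or 4). Hence Gal(Q(zeta_4649)/Q) ≅ Z/4648Z.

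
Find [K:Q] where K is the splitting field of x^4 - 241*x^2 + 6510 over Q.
[K:Q] = 4

f factors as (x^2 - 210)(x^2 - 31); the splitting field is K = Q(sqrt(210), sqrt(31)). Since 210, 31, and 6510 are all non-squares in Q, the three subfields Q(sqrt(210)), Q(sqrt(31)), Q(sqrt(6510)) are distinct degree-2 extensions, so [K:Q] = 4 (Klein four Galois group).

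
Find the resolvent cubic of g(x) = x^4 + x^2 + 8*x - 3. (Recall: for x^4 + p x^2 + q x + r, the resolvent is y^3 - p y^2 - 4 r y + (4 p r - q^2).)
h(y) = y^3 - y^2 + 12*y - 76

Identify coefficients: p = 1, q = 8, r = -3.
Plug into h(y) = y^3 - p y^2 - 4 r y + (4 p r - q^2):
  h(y) = y^3 - (1) y^2 - 4*(-3) y + (4*(1)*(-3) - (8)^2)
       = y^3 + (-1) y^2 + (12) y + (-76).
Simplifying: h(y) = y^3 - y^2 + 12*y - 76.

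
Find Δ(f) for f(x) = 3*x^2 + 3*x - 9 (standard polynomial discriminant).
Δ = 117

For a quadratic a x^2 + b x + c the discriminant is Δ = b^2 - 4ac = (3)^2 - 4*(3)*(-9) = 9 - (-108) = 117.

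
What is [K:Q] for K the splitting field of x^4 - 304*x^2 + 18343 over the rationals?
[K:Q] = 4

f factors as (x^2 - 221)(x^2 - 83); the splitting field is K = Q(sqrt(221), sqrt(83)). Since 221, 83, and 18343 are all non-squares in Q, the three subfields Q(sqrt(221)), Q(sqrt(83)), Q(sqrt(18343)) are distinct degree-2 extensions, so [K:Q] = 4 (Klein four Galois group).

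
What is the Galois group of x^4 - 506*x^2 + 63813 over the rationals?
Gal(K/Q) = V_4 (Klein four-group, Z/2Z × Z/2Z)

f factors as (x^2 - 239)(x^2 - 267), so the splitting field is K = Q(sqrt(239), sqrt(267)). The elements 239, 267, 63813 are all non-squares in Q, so sqrt(239) and sqrt(267) generate independent quadratic extensions. Thus [K:Q] = 4 and Gal(K/Q) is generated by the two order-2 automorphisms sqrt(239) ↦ -sqrt(239) and sqrt(267) ↦ -sqrt(267), giving V_4.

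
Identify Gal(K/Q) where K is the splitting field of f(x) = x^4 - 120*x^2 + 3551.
Gal(K/Q) = V_4 (Klein four-group, Z/2Z × Z/2Z)

f factors as (x^2 - 53)(x^2 - 67), so the splitting field is K = Q(sqrt(53), sqrt(67)). The elements 53, 67, 3551 are all non-squares in Q, so sqrt(53) and sqrt(67) generate independent quadratic extensions. Thus [K:Q] = 4 and Gal(K/Q) is generated by the two order-2 automorphisms sqrt(53) ↦ -sqrt(53) and sqrt(67) ↦ -sqrt(67), giving V_4.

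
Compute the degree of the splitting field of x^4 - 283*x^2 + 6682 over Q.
[K:Q] = 4

f factors as (x^2 - 26)(x^2 - 257); the splitting field is K = Q(sqrt(26), sqrt(257)). Since 26, 257, and 6682 are all non-squares in Q, the three subfields Q(sqrt(26)), Q(sqrt(257)), Q(sqrt(6682)) are distinct degree-2 extensions, so [K:Q] = 4 (Klein four Galois group).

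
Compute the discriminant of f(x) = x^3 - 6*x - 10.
Δ = -1836

For a depressed cubic x^3 + p x + q the discriminant is Δ = -4 p^3 - 27 q^2 = -4*(-6)^3 - 27*(-10)^2 = 864 - 2700 = -1836.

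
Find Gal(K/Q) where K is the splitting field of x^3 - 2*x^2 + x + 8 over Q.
Gal(K/Q) = S_3 (symmetric group of order 6)

Compute the discriminant of x^3 + (-2)*x^2 + (1)*x + (8): Δ = -1760. Since Δ is not a rational square, the Galois group is not contained in A_3; it must be the full S_3 (irreducibility of the cubic rules out anything smaller).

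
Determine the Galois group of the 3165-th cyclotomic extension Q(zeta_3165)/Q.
|Gal(Q(zeta_3165)/Q)| = phi(3165) = 1680; group ≅ (Z/3165Z)^* ≅ Z/2Z × Z/4Z × Z/210Z

The n-th cyclotomic polynomial Φ_3165(x) is the minimal polynomial of zeta_3165 over Q and has degree phi(3165) = 1680. So Q(zeta_3165) is a degree-1680 Galois extension with Galois group (Z/3165Z)^*. By CRT, (Z/3165Z)^* ≅ (Z/3Z)^* × (Z/5Z)^* × (Z/211Z)^*. Each prime-power unit group is (Z/3Z)^* ≅ Z/2Z; (Z/5Z)^* ≅ Z/4Z; (Z/211Z)^* ≅ Z/210Z. Hence Gal(Q(zeta_3165)/Q) ≅ Z/2Z × Z/4Z × Z/210Z.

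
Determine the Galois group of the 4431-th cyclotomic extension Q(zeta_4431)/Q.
|Gal(Q(zeta_4431)/Q)| = phi(4431) = 2520; group ≅ (Z/4431Z)^* ≅ Z/2Z × Z/6Z × Z/210Z

The n-th cyclotomic polynomial Φ_4431(x) is the minimal polynomial of zeta_4431 over Q and has degree phi(4431) = 2520. So Q(zeta_4431) is a degree-2520 Galois extension with Galois group (Z/4431Z)^*. By CRT, (Z/4431Z)^* ≅ (Z/3Z)^* × (Z/7Z)^* × (Z/211Z)^*. Each prime-power unit group is (Z/3Z)^* ≅ Z/2Z; (Z/7Z)^* ≅ Z/6Z; (Z/211Z)^* ≅ Z/210Z. Hence Gal(Q(zeta_4431)/Q) ≅ Z/2Z × Z/6Z × Z/210Z.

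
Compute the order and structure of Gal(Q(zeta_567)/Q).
|Gal(Q(zeta_567)/Q)| = phi(567) = 324; group ≅ (Z/567Z)^* ≅ Z/6Z × Z/54Z

The n-th cyclotomic polynomial Φ_567(x) is the minimal polynomial of zeta_567 over Q and has degree phi(567) = 324. So Q(zeta_567) is a degree-324 Galois extension with Galois group (Z/567Z)^*. By CRT, (Z/567Z)^* ≅ (Z/81Z)^* × (Z/7Z)^*. Each prime-power unit group is (Z/81Z)^* ≅ Z/54Z; (Z/7Z)^* ≅ Z/6Z. Hence Gal(Q(zeta_567)/Q) ≅ Z/6Z × Z/54Z.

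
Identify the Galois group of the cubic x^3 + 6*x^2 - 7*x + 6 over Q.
Gal(K/Q) = S_3 (symmetric group of order 6)

Compute the discriminant of x^3 + (6)*x^2 + (-7)*x + (6): Δ = -7556. Since Δ is not a rational square, the Galois group is not contained in A_3; it must be the full S_3 (irreducibility of the cubic rules out anything smaller).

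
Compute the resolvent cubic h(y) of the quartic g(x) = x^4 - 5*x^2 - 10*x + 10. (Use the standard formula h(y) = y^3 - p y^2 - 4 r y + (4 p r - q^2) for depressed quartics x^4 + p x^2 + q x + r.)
h(y) = y^3 + 5*y^2 - 40*y - 300

Identify coefficients: p = -5, q = -10, r = 10.
Plug into h(y) = y^3 - p y^2 - 4 r y + (4 p r - q^2):
  h(y) = y^3 - (-5) y^2 - 4*(10) y + (4*(-5)*(10) - (-10)^2)
       = y^3 + (5) y^2 + (-40) y + (-300).
Simplifying: h(y) = y^3 + 5*y^2 - 40*y - 300.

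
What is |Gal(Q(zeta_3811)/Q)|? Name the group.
|Gal(Q(zeta_3811)/Q)| = phi(3811) = 3672; group ≅ (Z/3811Z)^* ≅ Z/36Z × Z/102Z

The n-th cyclotomic polynomial Φ_3811(x) is the minimal polynomial of zeta_3811 over Q and has degree phi(3811) = 3672. So Q(zeta_3811) is a degree-3672 Galois extension with Galois group (Z/3811Z)^*. By CRT, (Z/3811Z)^* ≅ (Z/37Z)^* × (Z/103Z)^*. Each prime-power unit group is (Z/37Z)^* ≅ Z/36Z; (Z/103Z)^* ≅ Z/102Z. Hence Gal(Q(zeta_3811)/Q) ≅ Z/36Z × Z/102Z.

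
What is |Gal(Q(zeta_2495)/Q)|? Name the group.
|Gal(Q(zeta_2495)/Q)| = phi(2495) = 1992; group ≅ (Z/2495Z)^* ≅ Z/4Z × Z/498Z

The n-th cyclotomic polynomial Φ_2495(x) is the minimal polynomial of zeta_2495 over Q and has degree phi(2495) = 1992. So Q(zeta_2495) is a degree-1992 Galois extension with Galois group (Z/2495Z)^*. By CRT, (Z/2495Z)^* ≅ (Z/5Z)^* × (Z/499Z)^*. Each prime-power unit group is (Z/5Z)^* ≅ Z/4Z; (Z/499Z)^* ≅ Z/498Z. Hence Gal(Q(zeta_2495)/Q) ≅ Z/4Z × Z/498Z.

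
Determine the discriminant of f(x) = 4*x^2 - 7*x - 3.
Δ = 97

For a quadratic a x^2 + b x + c the discriminant is Δ = b^2 - 4ac = (-7)^2 - 4*(4)*(-3) = 49 - (-48) = 97.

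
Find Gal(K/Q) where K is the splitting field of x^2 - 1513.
Gal(K/Q) = Z/2Z (cyclic of order 2)

x^2 - 1513 is irreducible over Q since 1513 is not a rational square. The splitting field Q(sqrt(1513)) has degree 2 over Q, and its unique nontrivial automorphism is sqrt(1513) ↦ -sqrt(1513). Hence Gal(Q(sqrt(1513))/Q) = Z/2Z.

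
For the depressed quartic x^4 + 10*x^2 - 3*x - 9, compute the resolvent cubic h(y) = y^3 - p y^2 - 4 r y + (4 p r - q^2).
h(y) = y^3 - 10*y^2 + 36*y - 369

Identify coefficients: p = 10, q = -3, r = -9.
Plug into h(y) = y^3 - p y^2 - 4 r y + (4 p r - q^2):
  h(y) = y^3 - (10) y^2 - 4*(-9) y + (4*(10)*(-9) - (-3)^2)
       = y^3 + (-10) y^2 + (36) y + (-369).
Simplifying: h(y) = y^3 - 10*y^2 + 36*y - 369.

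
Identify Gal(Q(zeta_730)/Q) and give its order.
|Gal(Q(zeta_730)/Q)| = phi(730) = 288; group ≅ (Z/730Z)^* ≅ Z/4Z × Z/72Z

The n-th cyclotomic polynomial Φ_730(x) is the minimal polynomial of zeta_730 over Q and has degree phi(730) = 288. So Q(zeta_730) is a degree-288 Galois extension with Galois group (Z/730Z)^*. By CRT, (Z/730Z)^* ≅ (Z/2Z)^* × (Z/5Z)^* × (Z/73Z)^*. Each prime-power unit group is (Z/2Z)^* ≅ trivial group (order 1); (Z/5Z)^* ≅ Z/4Z; (Z/73Z)^* ≅ Z/72Z. Hence Gal(Q(zeta_730)/Q) ≅ Z/4Z × Z/72Z.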